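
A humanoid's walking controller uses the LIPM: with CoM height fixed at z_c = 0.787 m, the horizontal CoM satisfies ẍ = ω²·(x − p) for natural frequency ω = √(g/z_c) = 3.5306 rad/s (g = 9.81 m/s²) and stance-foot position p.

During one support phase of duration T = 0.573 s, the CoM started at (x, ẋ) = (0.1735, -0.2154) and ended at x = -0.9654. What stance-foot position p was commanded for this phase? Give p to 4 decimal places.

p = 0.4940

ωT = 3.5306·0.573 = 2.023034; cosh(ωT) = 3.846742, sinh(ωT) = 3.714488
x(T) = p + (x₀−p)·cosh(ωT) + (ẋ₀/ω)·sinh(ωT) ⇒ p·(1 − cosh) = x(T) − x₀·cosh − (ẋ₀/ω)·sinh
numerator   = -0.9654 − (0.1735)·3.846742 − (-0.2154/3.5306)·3.714488 = -1.406191
denominator = 1 − 3.846742 = -2.846742
p = -1.406191 / -2.846742 = 0.4940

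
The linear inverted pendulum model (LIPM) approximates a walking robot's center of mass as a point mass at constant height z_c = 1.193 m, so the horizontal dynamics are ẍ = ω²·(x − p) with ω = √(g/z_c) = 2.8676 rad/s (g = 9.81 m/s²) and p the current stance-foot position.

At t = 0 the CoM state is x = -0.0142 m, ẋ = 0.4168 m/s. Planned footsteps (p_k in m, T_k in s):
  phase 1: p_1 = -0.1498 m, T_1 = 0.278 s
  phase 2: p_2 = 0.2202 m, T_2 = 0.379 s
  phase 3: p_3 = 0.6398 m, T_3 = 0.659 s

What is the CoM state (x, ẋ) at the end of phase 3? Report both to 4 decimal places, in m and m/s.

x = 1.6971, ẋ = 3.2685

phase 1: p=-0.1498, T=0.278, ωT=0.797193, cosh=1.334947, sinh=0.884355; start (x,ẋ)=(-0.014200, 0.416800) → end (x,ẋ)=(0.159758, 0.900284)
phase 2: p=0.2202, T=0.379, ωT=1.086820, cosh=1.651060, sinh=1.313772; start (x,ẋ)=(0.159758, 0.900284) → end (x,ẋ)=(0.532866, 1.258716)
phase 3: p=0.6398, T=0.659, ωT=1.889748, cosh=3.384407, sinh=3.233297; start (x,ẋ)=(0.532866, 1.258716) → end (x,ẋ)=(1.697129, 3.268538)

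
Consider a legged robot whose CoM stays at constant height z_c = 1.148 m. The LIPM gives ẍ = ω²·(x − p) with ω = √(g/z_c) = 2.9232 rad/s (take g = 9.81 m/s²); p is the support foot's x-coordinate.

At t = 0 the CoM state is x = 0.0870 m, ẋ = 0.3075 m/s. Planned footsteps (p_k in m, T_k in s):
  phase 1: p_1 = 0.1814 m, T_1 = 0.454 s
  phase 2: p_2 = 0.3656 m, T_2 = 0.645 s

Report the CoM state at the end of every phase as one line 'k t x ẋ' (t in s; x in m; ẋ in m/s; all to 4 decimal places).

1 0.4540 0.1753 0.1369
2 1.0990 -0.1252 -1.3295

phase 1: p=0.1814, T=0.454, ωT=1.327133, cosh=2.017727, sinh=1.752491; start (x,ẋ)=(0.087000, 0.307500) → end (x,ẋ)=(0.175276, 0.136851)
phase 2: p=0.3656, T=0.645, ωT=1.885464, cosh=3.370585, sinh=3.218826; start (x,ẋ)=(0.175276, 0.136851) → end (x,ẋ)=(-0.125211, -1.329540)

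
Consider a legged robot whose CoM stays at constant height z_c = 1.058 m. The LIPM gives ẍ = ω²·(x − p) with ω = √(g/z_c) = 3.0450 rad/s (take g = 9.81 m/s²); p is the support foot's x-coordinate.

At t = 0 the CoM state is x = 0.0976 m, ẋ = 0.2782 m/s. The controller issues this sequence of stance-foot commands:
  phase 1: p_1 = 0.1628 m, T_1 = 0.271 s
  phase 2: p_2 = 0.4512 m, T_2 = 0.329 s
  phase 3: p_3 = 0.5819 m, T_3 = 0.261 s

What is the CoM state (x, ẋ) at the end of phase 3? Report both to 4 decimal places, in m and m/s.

phase 1: p=0.1628, T=0.271, ωT=0.825195, cosh=1.360238, sinh=0.922088; start (x,ẋ)=(0.097600, 0.278200) → end (x,ẋ)=(0.158357, 0.195352)
phase 2: p=0.4512, T=0.329, ωT=1.001805, cosh=1.545204, sinh=1.177988; start (x,ẋ)=(0.158357, 0.195352) → end (x,ẋ)=(0.074272, -0.748561)
phase 3: p=0.5819, T=0.261, ωT=0.794745, cosh=1.332786, sinh=0.881090; start (x,ẋ)=(0.074272, -0.748561) → end (x,ẋ)=(-0.311261, -2.359597)

x = -0.3113, ẋ = -2.3596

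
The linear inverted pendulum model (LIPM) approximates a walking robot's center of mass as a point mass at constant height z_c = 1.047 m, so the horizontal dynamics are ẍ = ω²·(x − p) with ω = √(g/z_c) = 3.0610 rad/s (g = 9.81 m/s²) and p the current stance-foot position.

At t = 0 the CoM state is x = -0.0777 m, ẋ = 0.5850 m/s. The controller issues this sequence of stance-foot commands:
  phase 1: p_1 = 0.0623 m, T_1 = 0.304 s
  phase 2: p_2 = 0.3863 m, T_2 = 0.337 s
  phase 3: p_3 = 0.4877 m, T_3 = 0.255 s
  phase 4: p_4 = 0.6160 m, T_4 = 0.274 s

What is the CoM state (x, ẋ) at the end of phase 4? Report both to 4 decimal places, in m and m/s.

x = -1.2190, ẋ = -5.2875

phase 1: p=0.0623, T=0.304, ωT=0.930544, cosh=1.465114, sinh=1.070775; start (x,ẋ)=(-0.077700, 0.585000) → end (x,ẋ)=(0.061824, 0.398222)
phase 2: p=0.3863, T=0.337, ωT=1.031557, cosh=1.580941, sinh=1.224489; start (x,ẋ)=(0.061824, 0.398222) → end (x,ẋ)=(0.032623, -0.586623)
phase 3: p=0.4877, T=0.255, ωT=0.780555, cosh=1.320417, sinh=0.862266; start (x,ẋ)=(0.032623, -0.586623) → end (x,ẋ)=(-0.278440, -1.975715)
phase 4: p=0.6160, T=0.274, ωT=0.838714, cosh=1.372828, sinh=0.940562; start (x,ẋ)=(-0.278440, -1.975715) → end (x,ẋ)=(-1.218996, -5.287464)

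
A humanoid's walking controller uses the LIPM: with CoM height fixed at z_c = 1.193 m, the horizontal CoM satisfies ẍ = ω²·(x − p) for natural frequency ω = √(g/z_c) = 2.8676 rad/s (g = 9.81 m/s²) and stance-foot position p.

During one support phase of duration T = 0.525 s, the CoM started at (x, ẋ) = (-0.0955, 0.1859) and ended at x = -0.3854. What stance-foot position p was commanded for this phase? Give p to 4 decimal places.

ωT = 2.8676·0.525 = 1.505490; cosh(ωT) = 2.364135, sinh(ωT) = 2.142226
x(T) = p + (x₀−p)·cosh(ωT) + (ẋ₀/ω)·sinh(ωT) ⇒ p·(1 − cosh) = x(T) − x₀·cosh − (ẋ₀/ω)·sinh
numerator   = -0.3854 − (-0.0955)·2.364135 − (0.1859/2.8676)·2.142226 = -0.298501
denominator = 1 − 2.364135 = -1.364135
p = -0.298501 / -1.364135 = 0.2188

p = 0.2188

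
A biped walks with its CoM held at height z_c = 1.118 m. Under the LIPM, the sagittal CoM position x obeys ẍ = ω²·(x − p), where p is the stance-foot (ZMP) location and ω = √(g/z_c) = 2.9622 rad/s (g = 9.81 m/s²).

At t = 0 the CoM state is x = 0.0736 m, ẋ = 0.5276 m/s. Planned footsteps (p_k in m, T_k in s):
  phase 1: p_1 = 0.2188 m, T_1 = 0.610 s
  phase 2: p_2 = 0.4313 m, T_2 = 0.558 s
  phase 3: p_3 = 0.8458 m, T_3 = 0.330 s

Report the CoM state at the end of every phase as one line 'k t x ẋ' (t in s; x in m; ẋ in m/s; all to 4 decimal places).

1 0.6100 0.2925 0.3755
2 1.1680 0.3745 -0.0176
3 1.4980 0.1240 -1.6194

phase 1: p=0.2188, T=0.610, ωT=1.806942, cosh=3.127973, sinh=2.963817; start (x,ẋ)=(0.073600, 0.527600) → end (x,ẋ)=(0.292506, 0.375547)
phase 2: p=0.4313, T=0.558, ωT=1.652908, cosh=2.706817, sinh=2.515325; start (x,ẋ)=(0.292506, 0.375547) → end (x,ẋ)=(0.374503, -0.017600)
phase 3: p=0.8458, T=0.330, ωT=0.977526, cosh=1.517057, sinh=1.140816; start (x,ẋ)=(0.374503, -0.017600) → end (x,ẋ)=(0.124038, -1.619365)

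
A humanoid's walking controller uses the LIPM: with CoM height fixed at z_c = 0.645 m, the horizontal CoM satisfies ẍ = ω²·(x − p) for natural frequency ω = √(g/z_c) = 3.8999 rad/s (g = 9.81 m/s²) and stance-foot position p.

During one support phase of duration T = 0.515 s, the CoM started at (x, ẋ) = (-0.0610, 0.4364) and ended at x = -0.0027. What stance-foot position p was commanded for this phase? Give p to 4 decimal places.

ωT = 3.8999·0.515 = 2.008449; cosh(ωT) = 3.792972, sinh(ωT) = 3.658775
x(T) = p + (x₀−p)·cosh(ωT) + (ẋ₀/ω)·sinh(ωT) ⇒ p·(1 − cosh) = x(T) − x₀·cosh − (ẋ₀/ω)·sinh
numerator   = -0.0027 − (-0.0610)·3.792972 − (0.4364/3.8999)·3.658775 = -0.180747
denominator = 1 − 3.792972 = -2.792972
p = -0.180747 / -2.792972 = 0.0647

p = 0.0647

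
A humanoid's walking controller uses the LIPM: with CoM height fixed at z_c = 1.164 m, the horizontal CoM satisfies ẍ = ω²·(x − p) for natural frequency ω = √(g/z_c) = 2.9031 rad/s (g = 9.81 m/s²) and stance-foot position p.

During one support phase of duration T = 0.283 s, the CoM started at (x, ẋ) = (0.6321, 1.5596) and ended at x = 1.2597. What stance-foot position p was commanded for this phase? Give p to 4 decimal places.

p = 0.2542

ωT = 2.9031·0.283 = 0.821577; cosh(ωT) = 1.356911, sinh(ωT) = 0.917173
x(T) = p + (x₀−p)·cosh(ωT) + (ẋ₀/ω)·sinh(ωT) ⇒ p·(1 − cosh) = x(T) − x₀·cosh − (ẋ₀/ω)·sinh
numerator   = 1.2597 − (0.6321)·1.356911 − (1.5596/2.9031)·0.917173 = -0.090726
denominator = 1 − 1.356911 = -0.356911
p = -0.090726 / -0.356911 = 0.2542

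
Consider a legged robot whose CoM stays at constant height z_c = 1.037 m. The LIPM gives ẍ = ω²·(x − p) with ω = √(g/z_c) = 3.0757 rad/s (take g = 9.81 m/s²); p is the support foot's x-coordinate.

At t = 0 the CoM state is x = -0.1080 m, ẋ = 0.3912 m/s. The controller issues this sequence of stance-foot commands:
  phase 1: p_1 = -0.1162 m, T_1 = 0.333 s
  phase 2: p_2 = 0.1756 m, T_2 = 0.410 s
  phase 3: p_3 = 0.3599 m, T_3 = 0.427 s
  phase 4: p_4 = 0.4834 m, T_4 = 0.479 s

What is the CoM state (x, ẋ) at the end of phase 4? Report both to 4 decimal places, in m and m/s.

phase 1: p=-0.1162, T=0.333, ωT=1.024208, cosh=1.571985, sinh=1.212904; start (x,ẋ)=(-0.108000, 0.391200) → end (x,ẋ)=(0.050960, 0.645551)
phase 2: p=0.1756, T=0.410, ωT=1.261037, cosh=1.906220, sinh=1.622860; start (x,ẋ)=(0.050960, 0.645551) → end (x,ẋ)=(0.278627, 0.608431)
phase 3: p=0.3599, T=0.427, ωT=1.313324, cosh=1.993719, sinh=1.724794; start (x,ẋ)=(0.278627, 0.608431) → end (x,ẋ)=(0.539061, 0.781892)
phase 4: p=0.4834, T=0.479, ωT=1.473260, cosh=2.296308, sinh=2.067131; start (x,ẋ)=(0.539061, 0.781892) → end (x,ẋ)=(1.136714, 2.149354)

x = 1.1367, ẋ = 2.1494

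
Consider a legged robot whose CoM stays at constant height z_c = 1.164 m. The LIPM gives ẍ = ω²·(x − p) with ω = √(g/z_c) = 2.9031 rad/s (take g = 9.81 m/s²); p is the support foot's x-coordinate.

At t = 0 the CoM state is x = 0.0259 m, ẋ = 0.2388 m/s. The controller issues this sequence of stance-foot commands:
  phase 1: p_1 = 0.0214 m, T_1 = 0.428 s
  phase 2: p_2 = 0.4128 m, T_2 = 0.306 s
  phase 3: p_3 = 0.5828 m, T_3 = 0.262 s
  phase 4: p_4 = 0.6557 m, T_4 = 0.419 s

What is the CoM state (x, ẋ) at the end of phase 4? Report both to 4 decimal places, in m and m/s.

phase 1: p=0.0214, T=0.428, ωT=1.242527, cosh=1.876505, sinh=1.587851; start (x,ẋ)=(0.025900, 0.238800) → end (x,ẋ)=(0.160456, 0.468853)
phase 2: p=0.4128, T=0.306, ωT=0.888349, cosh=1.421223, sinh=1.009889; start (x,ẋ)=(0.160456, 0.468853) → end (x,ẋ)=(0.217261, -0.073479)
phase 3: p=0.5828, T=0.262, ωT=0.760612, cosh=1.303483, sinh=0.836103; start (x,ẋ)=(0.217261, -0.073479) → end (x,ẋ)=(0.085163, -0.983049)
phase 4: p=0.6557, T=0.419, ωT=1.216399, cosh=1.835654, sinh=1.539358; start (x,ẋ)=(0.085163, -0.983049) → end (x,ẋ)=(-0.912866, -4.354215)

x = -0.9129, ẋ = -4.3542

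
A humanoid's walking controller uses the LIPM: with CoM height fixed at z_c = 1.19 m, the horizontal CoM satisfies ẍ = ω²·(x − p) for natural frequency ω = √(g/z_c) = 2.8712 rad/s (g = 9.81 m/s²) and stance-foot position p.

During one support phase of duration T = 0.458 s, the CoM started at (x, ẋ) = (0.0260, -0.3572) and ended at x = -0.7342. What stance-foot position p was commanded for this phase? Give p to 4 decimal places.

ωT = 2.8712·0.458 = 1.315010; cosh(ωT) = 1.996629, sinh(ωT) = 1.728157
x(T) = p + (x₀−p)·cosh(ωT) + (ẋ₀/ω)·sinh(ωT) ⇒ p·(1 − cosh) = x(T) − x₀·cosh − (ẋ₀/ω)·sinh
numerator   = -0.7342 − (0.0260)·1.996629 − (-0.3572/2.8712)·1.728157 = -0.571116
denominator = 1 − 1.996629 = -0.996629
p = -0.571116 / -0.996629 = 0.5730

p = 0.5730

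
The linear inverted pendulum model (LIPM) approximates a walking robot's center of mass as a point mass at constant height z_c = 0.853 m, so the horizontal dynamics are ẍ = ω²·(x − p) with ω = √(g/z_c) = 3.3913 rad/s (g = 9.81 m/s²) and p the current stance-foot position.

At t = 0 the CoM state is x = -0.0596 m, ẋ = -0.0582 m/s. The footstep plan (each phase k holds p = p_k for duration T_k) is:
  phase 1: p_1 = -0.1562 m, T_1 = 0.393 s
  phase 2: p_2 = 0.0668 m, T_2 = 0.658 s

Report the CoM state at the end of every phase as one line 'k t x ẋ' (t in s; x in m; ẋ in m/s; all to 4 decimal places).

1 0.3930 0.0094 0.4598
2 1.0510 0.4206 1.2701

phase 1: p=-0.1562, T=0.393, ωT=1.332781, cosh=2.027658, sinh=1.763915; start (x,ẋ)=(-0.059600, -0.058200) → end (x,ẋ)=(0.009400, 0.459848)
phase 2: p=0.0668, T=0.658, ωT=2.231475, cosh=4.710484, sinh=4.603114; start (x,ẋ)=(0.009400, 0.459848) → end (x,ẋ)=(0.420585, 1.270065)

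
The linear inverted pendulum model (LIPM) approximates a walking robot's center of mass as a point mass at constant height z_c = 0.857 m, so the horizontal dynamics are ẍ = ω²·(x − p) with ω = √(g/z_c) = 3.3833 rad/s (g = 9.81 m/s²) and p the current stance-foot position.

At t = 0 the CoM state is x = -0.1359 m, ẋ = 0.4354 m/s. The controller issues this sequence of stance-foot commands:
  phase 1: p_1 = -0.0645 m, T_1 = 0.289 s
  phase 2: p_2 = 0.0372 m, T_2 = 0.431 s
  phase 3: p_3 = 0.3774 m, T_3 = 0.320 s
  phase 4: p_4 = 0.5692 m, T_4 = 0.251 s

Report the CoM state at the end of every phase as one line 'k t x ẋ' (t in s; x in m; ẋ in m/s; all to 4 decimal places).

1 0.2890 -0.0260 0.3850
2 0.7200 0.1254 0.4376
3 1.0400 0.1317 -0.3942
4 1.2910 -0.1470 -1.9586

phase 1: p=-0.0645, T=0.289, ωT=0.977774, cosh=1.517339, sinh=1.141192; start (x,ẋ)=(-0.135900, 0.435400) → end (x,ẋ)=(-0.025977, 0.384975)
phase 2: p=0.0372, T=0.431, ωT=1.458202, cosh=2.265440, sinh=2.032786; start (x,ẋ)=(-0.025977, 0.384975) → end (x,ẋ)=(0.125380, 0.437635)
phase 3: p=0.3774, T=0.320, ωT=1.082656, cosh=1.645603, sinh=1.306908; start (x,ẋ)=(0.125380, 0.437635) → end (x,ẋ)=(0.131726, -0.394172)
phase 4: p=0.5692, T=0.251, ωT=0.849208, cosh=1.382774, sinh=0.955021; start (x,ẋ)=(0.131726, -0.394172) → end (x,ẋ)=(-0.146992, -1.958582)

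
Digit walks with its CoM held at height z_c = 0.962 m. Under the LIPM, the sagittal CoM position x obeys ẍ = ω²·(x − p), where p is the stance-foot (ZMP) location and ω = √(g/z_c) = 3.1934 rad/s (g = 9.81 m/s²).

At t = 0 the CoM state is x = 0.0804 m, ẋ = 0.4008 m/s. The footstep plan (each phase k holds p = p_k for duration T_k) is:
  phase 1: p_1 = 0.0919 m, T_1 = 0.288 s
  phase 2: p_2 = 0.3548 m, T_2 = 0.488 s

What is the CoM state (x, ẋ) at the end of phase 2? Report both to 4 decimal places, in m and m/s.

phase 1: p=0.0919, T=0.288, ωT=0.919699, cosh=1.453587, sinh=1.054948; start (x,ẋ)=(0.080400, 0.400800) → end (x,ẋ)=(0.207589, 0.543856)
phase 2: p=0.3548, T=0.488, ωT=1.558379, cosh=2.480796, sinh=2.270319; start (x,ẋ)=(0.207589, 0.543856) → end (x,ẋ)=(0.376249, 0.281911)

x = 0.3762, ẋ = 0.2819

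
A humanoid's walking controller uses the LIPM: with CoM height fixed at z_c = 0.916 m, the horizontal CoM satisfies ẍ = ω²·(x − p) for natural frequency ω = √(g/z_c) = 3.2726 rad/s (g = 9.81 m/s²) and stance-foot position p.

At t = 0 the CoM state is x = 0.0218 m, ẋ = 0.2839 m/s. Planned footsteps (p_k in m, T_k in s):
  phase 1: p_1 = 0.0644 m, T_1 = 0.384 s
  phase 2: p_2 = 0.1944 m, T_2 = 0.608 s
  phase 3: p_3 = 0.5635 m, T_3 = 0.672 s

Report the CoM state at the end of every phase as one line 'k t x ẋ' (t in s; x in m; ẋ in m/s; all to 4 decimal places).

1 0.3840 0.1236 0.3141
2 0.9920 0.2749 0.3381
3 1.6640 -0.2936 -2.6629

phase 1: p=0.0644, T=0.384, ωT=1.256678, cosh=1.899164, sinh=1.614567; start (x,ẋ)=(0.021800, 0.283900) → end (x,ẋ)=(0.123560, 0.314082)
phase 2: p=0.1944, T=0.608, ωT=1.989741, cosh=3.725184, sinh=3.588453; start (x,ẋ)=(0.123560, 0.314082) → end (x,ẋ)=(0.274904, 0.338100)
phase 3: p=0.5635, T=0.672, ωT=2.199187, cosh=4.564287, sinh=4.453394; start (x,ẋ)=(0.274904, 0.338100) → end (x,ẋ)=(-0.293646, -2.662870)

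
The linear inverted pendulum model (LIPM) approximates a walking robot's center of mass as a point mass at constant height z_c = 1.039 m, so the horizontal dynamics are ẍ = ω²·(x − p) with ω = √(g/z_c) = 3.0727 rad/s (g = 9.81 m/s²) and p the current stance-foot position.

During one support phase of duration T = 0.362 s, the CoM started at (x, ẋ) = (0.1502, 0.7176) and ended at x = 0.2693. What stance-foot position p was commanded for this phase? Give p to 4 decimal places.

ωT = 3.0727·0.362 = 1.112317; cosh(ωT) = 1.685097, sinh(ωT) = 1.356301
x(T) = p + (x₀−p)·cosh(ωT) + (ẋ₀/ω)·sinh(ωT) ⇒ p·(1 − cosh) = x(T) − x₀·cosh − (ẋ₀/ω)·sinh
numerator   = 0.2693 − (0.1502)·1.685097 − (0.7176/3.0727)·1.356301 = -0.300553
denominator = 1 − 1.685097 = -0.685097
p = -0.300553 / -0.685097 = 0.4387

p = 0.4387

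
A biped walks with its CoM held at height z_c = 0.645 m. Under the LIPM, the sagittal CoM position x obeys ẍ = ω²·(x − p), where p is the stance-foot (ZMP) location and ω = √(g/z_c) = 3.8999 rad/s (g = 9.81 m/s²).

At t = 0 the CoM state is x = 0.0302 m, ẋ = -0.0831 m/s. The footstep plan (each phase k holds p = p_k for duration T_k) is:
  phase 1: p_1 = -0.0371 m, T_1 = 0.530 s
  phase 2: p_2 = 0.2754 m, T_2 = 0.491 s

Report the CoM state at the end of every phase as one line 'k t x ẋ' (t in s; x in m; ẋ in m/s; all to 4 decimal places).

phase 1: p=-0.0371, T=0.530, ωT=2.066947, cosh=4.013619, sinh=3.887047; start (x,ẋ)=(0.030200, -0.083100) → end (x,ẋ)=(0.150190, 0.686675)
phase 2: p=0.2754, T=0.491, ωT=1.914851, cosh=3.466645, sinh=3.319282; start (x,ẋ)=(0.150190, 0.686675) → end (x,ẋ)=(0.425786, 0.759638)

1 0.5300 0.1502 0.6867
2 1.0210 0.4258 0.7596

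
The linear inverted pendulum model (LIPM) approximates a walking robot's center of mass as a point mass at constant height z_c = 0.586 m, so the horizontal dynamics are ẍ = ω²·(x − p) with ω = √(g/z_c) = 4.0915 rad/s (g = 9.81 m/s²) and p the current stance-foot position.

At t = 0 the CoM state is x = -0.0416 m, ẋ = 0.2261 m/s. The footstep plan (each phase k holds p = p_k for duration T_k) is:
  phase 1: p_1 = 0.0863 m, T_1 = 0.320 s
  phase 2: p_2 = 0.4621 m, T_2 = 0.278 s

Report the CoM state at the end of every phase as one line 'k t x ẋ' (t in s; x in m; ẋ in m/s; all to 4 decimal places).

1 0.3200 -0.0729 -0.4492
2 0.5980 -0.6116 -3.8351

phase 1: p=0.0863, T=0.320, ωT=1.309280, cosh=1.986760, sinh=1.716746; start (x,ẋ)=(-0.041600, 0.226100) → end (x,ẋ)=(-0.072938, -0.449172)
phase 2: p=0.4621, T=0.278, ωT=1.137437, cosh=1.719702, sinh=1.399062; start (x,ẋ)=(-0.072938, -0.449172) → end (x,ẋ)=(-0.611597, -3.835138)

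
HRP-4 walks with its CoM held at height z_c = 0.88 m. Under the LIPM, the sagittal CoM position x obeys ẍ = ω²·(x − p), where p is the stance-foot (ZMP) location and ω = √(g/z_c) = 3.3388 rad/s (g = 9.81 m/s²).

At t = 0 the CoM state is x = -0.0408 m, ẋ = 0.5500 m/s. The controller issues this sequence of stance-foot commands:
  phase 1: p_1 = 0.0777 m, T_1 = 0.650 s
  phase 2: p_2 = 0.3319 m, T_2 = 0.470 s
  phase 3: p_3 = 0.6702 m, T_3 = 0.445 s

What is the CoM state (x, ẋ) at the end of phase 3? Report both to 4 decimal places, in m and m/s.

x = 1.4777, ẋ = 2.9968

phase 1: p=0.0777, T=0.650, ωT=2.170220, cosh=4.437182, sinh=4.323029; start (x,ẋ)=(-0.040800, 0.550000) → end (x,ẋ)=(0.264026, 0.730053)
phase 2: p=0.3319, T=0.470, ωT=1.569236, cosh=2.505591, sinh=2.297387; start (x,ẋ)=(0.264026, 0.730053) → end (x,ẋ)=(0.664176, 1.308585)
phase 3: p=0.6702, T=0.445, ωT=1.485766, cosh=2.322339, sinh=2.096010; start (x,ẋ)=(0.664176, 1.308585) → end (x,ẋ)=(1.477704, 2.996817)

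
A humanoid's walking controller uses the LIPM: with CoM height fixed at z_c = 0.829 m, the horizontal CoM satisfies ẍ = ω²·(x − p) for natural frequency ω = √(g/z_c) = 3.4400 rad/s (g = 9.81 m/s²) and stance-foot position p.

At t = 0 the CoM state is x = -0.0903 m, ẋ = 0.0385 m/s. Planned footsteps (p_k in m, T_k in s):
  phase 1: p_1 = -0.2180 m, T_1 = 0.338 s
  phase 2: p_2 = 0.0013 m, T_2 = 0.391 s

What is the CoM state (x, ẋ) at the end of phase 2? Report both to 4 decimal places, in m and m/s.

x = 0.4092, ẋ = 1.5671

phase 1: p=-0.2180, T=0.338, ωT=1.162720, cosh=1.755628, sinh=1.442994; start (x,ẋ)=(-0.090300, 0.038500) → end (x,ẋ)=(0.022344, 0.701481)
phase 2: p=0.0013, T=0.391, ωT=1.345040, cosh=2.049435, sinh=1.788905; start (x,ẋ)=(0.022344, 0.701481) → end (x,ẋ)=(0.409219, 1.567139)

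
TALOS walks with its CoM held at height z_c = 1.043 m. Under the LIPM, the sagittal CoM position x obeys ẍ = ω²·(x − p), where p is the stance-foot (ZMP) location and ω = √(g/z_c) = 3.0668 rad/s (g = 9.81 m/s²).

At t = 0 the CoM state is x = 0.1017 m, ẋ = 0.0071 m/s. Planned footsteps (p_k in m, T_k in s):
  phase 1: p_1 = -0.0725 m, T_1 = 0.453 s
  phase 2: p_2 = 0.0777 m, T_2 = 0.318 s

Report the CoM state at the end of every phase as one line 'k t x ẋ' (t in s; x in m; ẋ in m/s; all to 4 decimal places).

phase 1: p=-0.0725, T=0.453, ωT=1.389260, cosh=2.130571, sinh=1.881311; start (x,ẋ)=(0.101700, 0.007100) → end (x,ẋ)=(0.303001, 1.020192)
phase 2: p=0.0777, T=0.318, ωT=0.975242, cosh=1.514455, sinh=1.137354; start (x,ẋ)=(0.303001, 1.020192) → end (x,ẋ)=(0.797257, 2.330894)

1 0.4530 0.3030 1.0202
2 0.7710 0.7973 2.3309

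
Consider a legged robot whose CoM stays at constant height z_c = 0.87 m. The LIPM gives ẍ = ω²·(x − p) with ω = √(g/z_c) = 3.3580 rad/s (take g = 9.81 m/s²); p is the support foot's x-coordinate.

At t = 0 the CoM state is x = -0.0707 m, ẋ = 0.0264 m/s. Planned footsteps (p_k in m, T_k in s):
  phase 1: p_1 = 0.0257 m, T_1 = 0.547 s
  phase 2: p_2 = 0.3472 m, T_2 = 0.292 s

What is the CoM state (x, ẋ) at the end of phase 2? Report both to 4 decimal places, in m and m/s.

phase 1: p=0.0257, T=0.547, ωT=1.836826, cosh=3.217954, sinh=3.058631; start (x,ẋ)=(-0.070700, 0.026400) → end (x,ẋ)=(-0.260464, -0.905159)
phase 2: p=0.3472, T=0.292, ωT=0.980536, cosh=1.520497, sinh=1.145387; start (x,ẋ)=(-0.260464, -0.905159) → end (x,ẋ)=(-0.885495, -3.713497)

x = -0.8855, ẋ = -3.7135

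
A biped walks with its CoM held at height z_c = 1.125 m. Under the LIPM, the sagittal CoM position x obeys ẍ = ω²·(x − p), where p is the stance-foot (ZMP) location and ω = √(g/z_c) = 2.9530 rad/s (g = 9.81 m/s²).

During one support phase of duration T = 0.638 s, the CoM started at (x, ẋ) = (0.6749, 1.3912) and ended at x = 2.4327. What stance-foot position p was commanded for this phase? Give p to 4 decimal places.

ωT = 2.9530·0.638 = 1.884014; cosh(ωT) = 3.365921, sinh(ωT) = 3.213942
x(T) = p + (x₀−p)·cosh(ωT) + (ẋ₀/ω)·sinh(ωT) ⇒ p·(1 − cosh) = x(T) − x₀·cosh − (ẋ₀/ω)·sinh
numerator   = 2.4327 − (0.6749)·3.365921 − (1.3912/2.9530)·3.213942 = -1.353094
denominator = 1 − 3.365921 = -2.365921
p = -1.353094 / -2.365921 = 0.5719

p = 0.5719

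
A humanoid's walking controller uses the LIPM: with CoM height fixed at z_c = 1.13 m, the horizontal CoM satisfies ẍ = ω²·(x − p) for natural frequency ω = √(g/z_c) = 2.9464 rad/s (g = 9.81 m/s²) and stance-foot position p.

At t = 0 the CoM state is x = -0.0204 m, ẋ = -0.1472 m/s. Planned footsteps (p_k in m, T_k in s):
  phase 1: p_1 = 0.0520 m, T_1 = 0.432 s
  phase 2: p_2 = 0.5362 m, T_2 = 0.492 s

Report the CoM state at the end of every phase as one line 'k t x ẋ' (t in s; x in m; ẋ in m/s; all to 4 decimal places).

1 0.4320 -0.1696 -0.6344
2 0.9240 -1.4841 -5.6135

phase 1: p=0.0520, T=0.432, ωT=1.272845, cosh=1.925515, sinh=1.645482; start (x,ẋ)=(-0.020400, -0.147200) → end (x,ẋ)=(-0.169614, -0.634449)
phase 2: p=0.5362, T=0.492, ωT=1.449629, cosh=2.248095, sinh=2.013437; start (x,ẋ)=(-0.169614, -0.634449) → end (x,ẋ)=(-1.484092, -5.613469)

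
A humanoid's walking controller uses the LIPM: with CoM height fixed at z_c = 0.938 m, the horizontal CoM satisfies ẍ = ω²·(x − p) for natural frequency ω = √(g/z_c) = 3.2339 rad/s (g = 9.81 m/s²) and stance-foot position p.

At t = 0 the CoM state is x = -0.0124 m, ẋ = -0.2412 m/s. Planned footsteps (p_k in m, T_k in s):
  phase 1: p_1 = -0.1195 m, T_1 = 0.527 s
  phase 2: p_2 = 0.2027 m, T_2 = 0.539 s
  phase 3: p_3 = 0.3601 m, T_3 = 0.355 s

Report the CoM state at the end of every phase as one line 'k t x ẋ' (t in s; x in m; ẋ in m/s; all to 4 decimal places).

1 0.5270 -0.0136 0.2356
2 1.0660 -0.2325 -1.2438
3 1.4210 -1.2130 -4.8738

phase 1: p=-0.1195, T=0.527, ωT=1.704265, cosh=2.839626, sinh=2.657720; start (x,ẋ)=(-0.012400, -0.241200) → end (x,ẋ)=(-0.013602, 0.235585)
phase 2: p=0.2027, T=0.539, ωT=1.743072, cosh=2.944928, sinh=2.769946; start (x,ẋ)=(-0.013602, 0.235585) → end (x,ẋ)=(-0.232506, -1.243790)
phase 3: p=0.3601, T=0.355, ωT=1.148035, cosh=1.734626, sinh=1.417366; start (x,ẋ)=(-0.232506, -1.243790) → end (x,ẋ)=(-1.212983, -4.873792)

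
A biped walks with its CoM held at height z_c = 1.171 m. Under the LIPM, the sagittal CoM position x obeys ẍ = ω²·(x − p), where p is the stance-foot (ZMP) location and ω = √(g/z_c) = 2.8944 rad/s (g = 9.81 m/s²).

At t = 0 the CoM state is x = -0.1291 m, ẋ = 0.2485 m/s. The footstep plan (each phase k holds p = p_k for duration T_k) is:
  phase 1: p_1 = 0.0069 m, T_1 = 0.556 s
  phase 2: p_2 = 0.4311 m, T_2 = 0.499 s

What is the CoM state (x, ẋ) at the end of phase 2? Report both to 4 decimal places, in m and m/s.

phase 1: p=0.0069, T=0.556, ωT=1.609286, cosh=2.599636, sinh=2.399606; start (x,ẋ)=(-0.129100, 0.248500) → end (x,ẋ)=(-0.140631, -0.298567)
phase 2: p=0.4311, T=0.499, ωT=1.444306, cosh=2.237409, sinh=2.001499; start (x,ẋ)=(-0.140631, -0.298567) → end (x,ẋ)=(-1.054558, -3.980136)

x = -1.0546, ẋ = -3.9801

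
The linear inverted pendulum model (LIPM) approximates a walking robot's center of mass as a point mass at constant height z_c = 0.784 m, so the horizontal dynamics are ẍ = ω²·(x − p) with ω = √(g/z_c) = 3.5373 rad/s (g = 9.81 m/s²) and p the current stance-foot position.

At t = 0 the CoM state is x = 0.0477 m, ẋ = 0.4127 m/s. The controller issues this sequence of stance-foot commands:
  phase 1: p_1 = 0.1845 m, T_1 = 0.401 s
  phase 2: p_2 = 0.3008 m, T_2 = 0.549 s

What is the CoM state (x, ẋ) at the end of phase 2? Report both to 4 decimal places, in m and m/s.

x = -0.4073, ẋ = -2.4145

phase 1: p=0.1845, T=0.401, ωT=1.418457, cosh=2.186415, sinh=1.944328; start (x,ẋ)=(0.047700, 0.412700) → end (x,ẋ)=(0.112245, -0.038532)
phase 2: p=0.3008, T=0.549, ωT=1.941978, cosh=3.557973, sinh=3.414553; start (x,ẋ)=(0.112245, -0.038532) → end (x,ẋ)=(-0.407269, -2.414520)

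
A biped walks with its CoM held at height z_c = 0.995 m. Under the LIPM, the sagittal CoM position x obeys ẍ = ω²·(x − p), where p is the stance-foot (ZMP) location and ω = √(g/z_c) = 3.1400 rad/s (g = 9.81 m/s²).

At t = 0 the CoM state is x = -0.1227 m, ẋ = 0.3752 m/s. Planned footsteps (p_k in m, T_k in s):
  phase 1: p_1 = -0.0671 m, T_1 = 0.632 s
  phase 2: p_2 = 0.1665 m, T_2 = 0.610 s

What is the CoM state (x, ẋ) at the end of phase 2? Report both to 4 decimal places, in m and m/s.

phase 1: p=-0.0671, T=0.632, ωT=1.984480, cosh=3.706358, sinh=3.568906; start (x,ẋ)=(-0.122700, 0.375200) → end (x,ẋ)=(0.153277, 0.767552)
phase 2: p=0.1665, T=0.610, ωT=1.915400, cosh=3.468469, sinh=3.321186; start (x,ẋ)=(0.153277, 0.767552) → end (x,ẋ)=(0.932476, 2.524328)

x = 0.9325, ẋ = 2.5243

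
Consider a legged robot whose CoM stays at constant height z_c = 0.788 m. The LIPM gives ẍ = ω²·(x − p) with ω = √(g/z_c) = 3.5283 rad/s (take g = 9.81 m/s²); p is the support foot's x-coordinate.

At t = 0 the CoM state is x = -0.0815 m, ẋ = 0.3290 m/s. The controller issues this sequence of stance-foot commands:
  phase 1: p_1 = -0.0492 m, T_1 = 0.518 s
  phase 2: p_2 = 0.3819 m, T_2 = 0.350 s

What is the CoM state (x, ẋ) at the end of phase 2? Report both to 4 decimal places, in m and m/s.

phase 1: p=-0.0492, T=0.518, ωT=1.827659, cosh=3.190051, sinh=3.029262; start (x,ẋ)=(-0.081500, 0.329000) → end (x,ẋ)=(0.130228, 0.704300)
phase 2: p=0.3819, T=0.350, ωT=1.234905, cosh=1.864457, sinh=1.573595; start (x,ẋ)=(0.130228, 0.704300) → end (x,ẋ)=(0.226781, -0.084175)

x = 0.2268, ẋ = -0.0842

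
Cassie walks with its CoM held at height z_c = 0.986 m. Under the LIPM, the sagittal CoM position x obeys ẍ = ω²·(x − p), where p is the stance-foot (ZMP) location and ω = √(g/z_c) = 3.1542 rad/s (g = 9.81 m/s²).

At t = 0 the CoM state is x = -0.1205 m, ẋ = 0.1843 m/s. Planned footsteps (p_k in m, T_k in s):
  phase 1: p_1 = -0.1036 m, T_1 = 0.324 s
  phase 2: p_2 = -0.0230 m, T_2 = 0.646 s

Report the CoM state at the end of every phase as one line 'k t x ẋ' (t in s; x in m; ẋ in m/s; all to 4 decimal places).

1 0.3240 -0.0595 0.2247
2 0.9700 0.1035 0.4432

phase 1: p=-0.1036, T=0.324, ωT=1.021961, cosh=1.569263, sinh=1.209375; start (x,ẋ)=(-0.120500, 0.184300) → end (x,ẋ)=(-0.059457, 0.224748)
phase 2: p=-0.0230, T=0.646, ωT=2.037613, cosh=3.901307, sinh=3.770968; start (x,ẋ)=(-0.059457, 0.224748) → end (x,ẋ)=(0.103466, 0.443181)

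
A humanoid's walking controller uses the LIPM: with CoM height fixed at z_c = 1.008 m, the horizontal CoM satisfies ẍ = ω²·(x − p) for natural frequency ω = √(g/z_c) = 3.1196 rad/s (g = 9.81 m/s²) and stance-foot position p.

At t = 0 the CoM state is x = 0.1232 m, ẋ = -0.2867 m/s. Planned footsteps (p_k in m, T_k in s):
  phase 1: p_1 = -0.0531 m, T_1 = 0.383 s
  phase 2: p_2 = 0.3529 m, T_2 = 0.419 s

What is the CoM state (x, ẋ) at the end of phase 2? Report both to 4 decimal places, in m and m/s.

x = 0.0738, ẋ = -0.5964

phase 1: p=-0.0531, T=0.383, ωT=1.194807, cosh=1.802841, sinh=1.500079; start (x,ẋ)=(0.123200, -0.286700) → end (x,ẋ)=(0.126879, 0.308147)
phase 2: p=0.3529, T=0.419, ωT=1.307112, cosh=1.983044, sinh=1.712443; start (x,ẋ)=(0.126879, 0.308147) → end (x,ẋ)=(0.073843, -0.596364)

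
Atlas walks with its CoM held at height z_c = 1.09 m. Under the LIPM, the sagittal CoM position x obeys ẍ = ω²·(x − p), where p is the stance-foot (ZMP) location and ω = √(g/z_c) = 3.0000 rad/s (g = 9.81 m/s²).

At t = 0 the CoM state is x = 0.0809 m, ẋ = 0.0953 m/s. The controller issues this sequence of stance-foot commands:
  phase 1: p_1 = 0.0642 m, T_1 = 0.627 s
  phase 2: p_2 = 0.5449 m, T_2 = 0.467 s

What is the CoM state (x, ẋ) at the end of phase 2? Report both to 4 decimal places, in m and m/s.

phase 1: p=0.0642, T=0.627, ωT=1.881000, cosh=3.356250, sinh=3.203812; start (x,ẋ)=(0.080900, 0.095300) → end (x,ẋ)=(0.222024, 0.480362)
phase 2: p=0.5449, T=0.467, ωT=1.401000, cosh=2.152804, sinh=1.906453; start (x,ẋ)=(0.222024, 0.480362) → end (x,ẋ)=(0.155073, -0.812521)

x = 0.1551, ẋ = -0.8125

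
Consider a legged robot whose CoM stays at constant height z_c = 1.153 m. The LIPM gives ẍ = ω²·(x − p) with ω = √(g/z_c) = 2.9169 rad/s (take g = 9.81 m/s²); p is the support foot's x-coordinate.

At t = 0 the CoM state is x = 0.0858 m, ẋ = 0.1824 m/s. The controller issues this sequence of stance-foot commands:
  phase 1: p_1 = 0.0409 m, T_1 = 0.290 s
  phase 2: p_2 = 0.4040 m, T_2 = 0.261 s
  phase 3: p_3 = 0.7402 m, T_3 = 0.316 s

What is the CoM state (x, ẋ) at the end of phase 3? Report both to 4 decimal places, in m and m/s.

x = -0.0871, ẋ = -1.8222

phase 1: p=0.0409, T=0.290, ωT=0.845901, cosh=1.379623, sinh=0.950453; start (x,ẋ)=(0.085800, 0.182400) → end (x,ẋ)=(0.162279, 0.376123)
phase 2: p=0.4040, T=0.261, ωT=0.761311, cosh=1.304067, sinh=0.837014; start (x,ẋ)=(0.162279, 0.376123) → end (x,ẋ)=(0.196709, -0.099669)
phase 3: p=0.7402, T=0.316, ωT=0.921740, cosh=1.455744, sinh=1.057918; start (x,ẋ)=(0.196709, -0.099669) → end (x,ẋ)=(-0.087132, -1.822218)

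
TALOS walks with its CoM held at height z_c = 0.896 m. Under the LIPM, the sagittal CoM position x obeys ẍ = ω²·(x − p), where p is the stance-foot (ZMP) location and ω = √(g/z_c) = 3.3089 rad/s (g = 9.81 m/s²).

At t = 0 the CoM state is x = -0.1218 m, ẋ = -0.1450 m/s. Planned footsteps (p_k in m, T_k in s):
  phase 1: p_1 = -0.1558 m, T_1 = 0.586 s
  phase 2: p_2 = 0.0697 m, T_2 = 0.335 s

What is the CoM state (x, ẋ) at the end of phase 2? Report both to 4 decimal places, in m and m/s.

x = -0.4107, ẋ = -1.3555

phase 1: p=-0.1558, T=0.586, ωT=1.939015, cosh=3.547874, sinh=3.404029; start (x,ẋ)=(-0.121800, -0.145000) → end (x,ẋ)=(-0.184341, -0.131480)
phase 2: p=0.0697, T=0.335, ωT=1.108482, cosh=1.679907, sinh=1.349847; start (x,ẋ)=(-0.184341, -0.131480) → end (x,ẋ)=(-0.410702, -1.355550)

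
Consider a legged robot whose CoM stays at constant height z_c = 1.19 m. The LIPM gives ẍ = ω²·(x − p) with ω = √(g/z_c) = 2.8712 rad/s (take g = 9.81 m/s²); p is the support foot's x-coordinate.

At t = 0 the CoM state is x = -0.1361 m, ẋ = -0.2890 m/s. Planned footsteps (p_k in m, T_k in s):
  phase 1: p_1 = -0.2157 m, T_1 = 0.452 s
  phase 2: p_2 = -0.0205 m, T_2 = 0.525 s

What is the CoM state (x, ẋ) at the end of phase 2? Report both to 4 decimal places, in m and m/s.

x = -0.6513, ẋ = -1.7184

phase 1: p=-0.2157, T=0.452, ωT=1.297782, cosh=1.967153, sinh=1.694016; start (x,ẋ)=(-0.136100, -0.289000) → end (x,ẋ)=(-0.229625, -0.181344)
phase 2: p=-0.0205, T=0.525, ωT=1.507380, cosh=2.368188, sinh=2.146698; start (x,ẋ)=(-0.229625, -0.181344) → end (x,ẋ)=(-0.651333, -1.718422)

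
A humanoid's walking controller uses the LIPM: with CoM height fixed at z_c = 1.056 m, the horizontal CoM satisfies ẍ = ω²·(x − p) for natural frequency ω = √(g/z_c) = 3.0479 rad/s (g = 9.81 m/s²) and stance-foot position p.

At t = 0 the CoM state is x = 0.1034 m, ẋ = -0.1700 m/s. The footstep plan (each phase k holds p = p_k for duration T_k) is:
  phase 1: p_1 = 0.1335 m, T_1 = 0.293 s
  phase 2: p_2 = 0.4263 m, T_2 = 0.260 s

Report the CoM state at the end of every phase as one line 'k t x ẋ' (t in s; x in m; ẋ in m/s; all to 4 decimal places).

1 0.2930 0.0339 -0.3357
2 0.5530 -0.1926 -1.4969

phase 1: p=0.1335, T=0.293, ωT=0.893035, cosh=1.425971, sinh=1.016560; start (x,ẋ)=(0.103400, -0.170000) → end (x,ẋ)=(0.033879, -0.335676)
phase 2: p=0.4263, T=0.260, ωT=0.792454, cosh=1.330771, sinh=0.878039; start (x,ẋ)=(0.033879, -0.335676) → end (x,ẋ)=(-0.192625, -1.496897)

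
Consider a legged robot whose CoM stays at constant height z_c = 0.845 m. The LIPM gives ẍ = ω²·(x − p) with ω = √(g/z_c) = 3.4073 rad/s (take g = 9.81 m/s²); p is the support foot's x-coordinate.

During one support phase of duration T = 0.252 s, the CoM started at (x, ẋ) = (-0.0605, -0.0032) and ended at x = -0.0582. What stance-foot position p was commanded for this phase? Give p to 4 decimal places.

ωT = 3.4073·0.252 = 0.858640; cosh(ωT) = 1.391843, sinh(ωT) = 0.968105
x(T) = p + (x₀−p)·cosh(ωT) + (ẋ₀/ω)·sinh(ωT) ⇒ p·(1 − cosh) = x(T) − x₀·cosh − (ẋ₀/ω)·sinh
numerator   = -0.0582 − (-0.0605)·1.391843 − (-0.0032/3.4073)·0.968105 = 0.026916
denominator = 1 − 1.391843 = -0.391843
p = 0.026916 / -0.391843 = -0.0687

p = -0.0687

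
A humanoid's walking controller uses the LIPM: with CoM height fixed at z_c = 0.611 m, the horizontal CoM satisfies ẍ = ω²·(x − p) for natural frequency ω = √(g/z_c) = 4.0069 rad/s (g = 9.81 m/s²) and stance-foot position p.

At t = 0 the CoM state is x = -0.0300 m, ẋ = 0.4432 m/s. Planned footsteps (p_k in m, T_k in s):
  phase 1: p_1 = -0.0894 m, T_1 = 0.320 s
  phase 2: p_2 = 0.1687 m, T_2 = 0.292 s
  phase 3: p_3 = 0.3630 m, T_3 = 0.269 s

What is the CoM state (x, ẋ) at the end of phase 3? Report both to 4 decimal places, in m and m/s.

phase 1: p=-0.0894, T=0.320, ωT=1.282208, cosh=1.941007, sinh=1.663583; start (x,ẋ)=(-0.030000, 0.443200) → end (x,ẋ)=(0.209903, 1.256203)
phase 2: p=0.1687, T=0.292, ωT=1.170015, cosh=1.766201, sinh=1.455839; start (x,ẋ)=(0.209903, 1.256203) → end (x,ẋ)=(0.697894, 2.459064)
phase 3: p=0.3630, T=0.269, ωT=1.077856, cosh=1.639349, sinh=1.299024; start (x,ẋ)=(0.697894, 2.459064) → end (x,ẋ)=(1.709228, 5.774405)

x = 1.7092, ẋ = 5.7744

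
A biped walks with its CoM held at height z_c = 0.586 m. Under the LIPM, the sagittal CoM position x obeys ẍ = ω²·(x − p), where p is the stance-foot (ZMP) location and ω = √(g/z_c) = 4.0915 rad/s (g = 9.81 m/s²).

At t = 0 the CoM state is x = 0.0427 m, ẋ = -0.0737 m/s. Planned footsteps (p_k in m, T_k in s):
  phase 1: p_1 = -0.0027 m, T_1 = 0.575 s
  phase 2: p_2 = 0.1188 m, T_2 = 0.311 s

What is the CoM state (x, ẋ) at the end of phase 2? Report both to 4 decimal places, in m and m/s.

x = 0.3997, ẋ = 1.2815

phase 1: p=-0.0027, T=0.575, ωT=2.352612, cosh=5.304060, sinh=5.208939; start (x,ẋ)=(0.042700, -0.073700) → end (x,ẋ)=(0.144276, 0.576673)
phase 2: p=0.1188, T=0.311, ωT=1.272456, cosh=1.924877, sinh=1.644734; start (x,ẋ)=(0.144276, 0.576673) → end (x,ẋ)=(0.399654, 1.281462)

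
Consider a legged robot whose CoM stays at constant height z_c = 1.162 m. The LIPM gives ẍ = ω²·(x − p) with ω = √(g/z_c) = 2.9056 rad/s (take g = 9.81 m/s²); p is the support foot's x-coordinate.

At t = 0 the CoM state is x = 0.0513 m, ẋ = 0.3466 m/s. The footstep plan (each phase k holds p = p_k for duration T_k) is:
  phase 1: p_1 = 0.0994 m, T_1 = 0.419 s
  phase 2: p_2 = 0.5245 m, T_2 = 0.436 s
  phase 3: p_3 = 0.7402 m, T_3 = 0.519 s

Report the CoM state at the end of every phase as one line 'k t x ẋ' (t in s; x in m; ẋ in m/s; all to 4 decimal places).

phase 1: p=0.0994, T=0.419, ωT=1.217446, cosh=1.837267, sinh=1.541282; start (x,ẋ)=(0.051300, 0.346600) → end (x,ẋ)=(0.194882, 0.421388)
phase 2: p=0.5245, T=0.436, ωT=1.266842, cosh=1.915672, sinh=1.633952; start (x,ẋ)=(0.194882, 0.421388) → end (x,ẋ)=(0.130026, -0.757655)
phase 3: p=0.7402, T=0.519, ωT=1.508006, cosh=2.369533, sinh=2.148182; start (x,ẋ)=(0.130026, -0.757655) → end (x,ẋ)=(-1.265780, -5.603846)

1 0.4190 0.1949 0.4214
2 0.8550 0.1300 -0.7577
3 1.3740 -1.2658 -5.6038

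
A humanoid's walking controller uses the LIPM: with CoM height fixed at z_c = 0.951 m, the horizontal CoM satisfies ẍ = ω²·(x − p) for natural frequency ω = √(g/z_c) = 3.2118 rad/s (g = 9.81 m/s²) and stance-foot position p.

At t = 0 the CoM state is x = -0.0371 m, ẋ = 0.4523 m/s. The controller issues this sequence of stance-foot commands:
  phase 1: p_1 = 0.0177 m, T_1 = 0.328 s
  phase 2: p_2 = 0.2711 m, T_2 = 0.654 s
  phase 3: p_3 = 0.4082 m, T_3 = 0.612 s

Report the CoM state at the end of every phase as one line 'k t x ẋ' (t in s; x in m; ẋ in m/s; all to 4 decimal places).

phase 1: p=0.0177, T=0.328, ωT=1.053470, cosh=1.608155, sinh=1.259430; start (x,ẋ)=(-0.037100, 0.452300) → end (x,ẋ)=(0.106932, 0.505701)
phase 2: p=0.2711, T=0.654, ωT=2.100517, cosh=4.146394, sinh=4.024001; start (x,ẋ)=(0.106932, 0.505701) → end (x,ẋ)=(0.223976, -0.024925)
phase 3: p=0.4082, T=0.612, ωT=1.965622, cosh=3.639709, sinh=3.499640; start (x,ẋ)=(0.223976, -0.024925) → end (x,ẋ)=(-0.289481, -2.161426)

1 0.3280 0.1069 0.5057
2 0.9820 0.2240 -0.0249
3 1.5940 -0.2895 -2.1614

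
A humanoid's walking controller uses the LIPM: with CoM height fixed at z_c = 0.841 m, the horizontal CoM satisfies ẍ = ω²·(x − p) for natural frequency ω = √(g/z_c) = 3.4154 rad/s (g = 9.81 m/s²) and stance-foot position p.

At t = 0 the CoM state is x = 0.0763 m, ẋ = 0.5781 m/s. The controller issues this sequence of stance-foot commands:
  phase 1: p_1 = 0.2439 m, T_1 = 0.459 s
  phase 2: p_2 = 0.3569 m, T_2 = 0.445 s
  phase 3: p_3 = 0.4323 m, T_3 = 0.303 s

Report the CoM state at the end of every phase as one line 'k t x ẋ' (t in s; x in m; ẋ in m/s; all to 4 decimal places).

phase 1: p=0.2439, T=0.459, ωT=1.567669, cosh=2.501993, sinh=2.293462; start (x,ẋ)=(0.076300, 0.578100) → end (x,ẋ)=(0.212764, 0.133576)
phase 2: p=0.3569, T=0.445, ωT=1.519853, cosh=2.395149, sinh=2.176405; start (x,ẋ)=(0.212764, 0.133576) → end (x,ẋ)=(0.096791, -0.751473)
phase 3: p=0.4323, T=0.303, ωT=1.034866, cosh=1.585002, sinh=1.229728; start (x,ẋ)=(0.096791, -0.751473) → end (x,ẋ)=(-0.370053, -2.600226)

1 0.4590 0.2128 0.1336
2 0.9040 0.0968 -0.7515
3 1.2070 -0.3701 -2.6002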